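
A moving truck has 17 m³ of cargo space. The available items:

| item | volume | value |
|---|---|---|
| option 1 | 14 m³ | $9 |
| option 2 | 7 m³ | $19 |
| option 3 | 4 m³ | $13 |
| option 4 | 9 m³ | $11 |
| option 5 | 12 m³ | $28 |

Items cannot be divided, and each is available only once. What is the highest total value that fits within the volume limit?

Check high-value combinations within 17 m³:
- option 3+option 5: volume 4+12=16, value 13+28=41
- option 2+option 3: volume 7+4=11, value 19+13=32
- option 2+option 4: volume 7+9=16, value 19+11=30
- option 5: volume 12, value 28
Best: $41.

$41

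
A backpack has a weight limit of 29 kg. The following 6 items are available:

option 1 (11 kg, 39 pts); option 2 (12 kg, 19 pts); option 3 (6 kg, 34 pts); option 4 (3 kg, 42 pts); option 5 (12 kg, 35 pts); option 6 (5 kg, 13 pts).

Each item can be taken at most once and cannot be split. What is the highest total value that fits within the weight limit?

This is a 0/1 knapsack; check combinations near the capacity.
- option 1+option 3+option 4+option 6: weight 11+6+3+5=25, value 39+34+42+13=128
- option 3+option 4+option 5+option 6: weight 6+3+12+5=26, value 34+42+35+13=124
- option 1+option 4+option 5: weight 11+3+12=26, value 39+42+35=116
- option 1+option 3+option 4: weight 11+6+3=20, value 39+34+42=115
- option 3+option 4+option 5: weight 6+3+12=21, value 34+42+35=111
Best: 128 pts.

128 pts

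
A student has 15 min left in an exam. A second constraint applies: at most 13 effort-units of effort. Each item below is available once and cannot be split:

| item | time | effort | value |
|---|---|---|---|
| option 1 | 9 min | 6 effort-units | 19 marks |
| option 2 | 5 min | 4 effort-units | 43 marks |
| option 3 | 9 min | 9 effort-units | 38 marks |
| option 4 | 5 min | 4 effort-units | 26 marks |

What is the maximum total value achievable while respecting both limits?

Feasible sets respecting both limits:
- option 2+option 3: time 14, effort 13, value 81
- option 2+option 4: time 10, effort 8, value 69
- option 3+option 4: time 14, effort 13, value 64
Best: 81 marks.

81 marks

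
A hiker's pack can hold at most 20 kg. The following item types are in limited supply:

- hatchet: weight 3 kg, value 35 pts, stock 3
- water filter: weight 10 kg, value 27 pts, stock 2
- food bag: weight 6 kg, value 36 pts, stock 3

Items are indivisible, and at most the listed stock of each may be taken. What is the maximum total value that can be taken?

142 pts

Top feasible selections:
- 2×hatchet + 2×food bag: weight 18, value 142
- 3×hatchet + 1×food bag: weight 15, value 141
- 3×hatchet + 1×water filter: weight 19, value 132
- 3×food bag: weight 18, value 108
Best: 142 pts.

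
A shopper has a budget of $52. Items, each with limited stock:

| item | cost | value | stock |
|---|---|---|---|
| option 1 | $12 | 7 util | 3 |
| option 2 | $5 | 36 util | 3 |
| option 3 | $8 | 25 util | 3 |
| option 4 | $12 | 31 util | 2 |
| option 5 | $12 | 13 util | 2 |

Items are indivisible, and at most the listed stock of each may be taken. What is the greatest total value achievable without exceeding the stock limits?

Best selections within cost 52 and stock limits:
- 3×option 2 + 3×option 3 + 1×option 4: cost 51, value 214
- 3×option 2 + 3×option 3 + 1×option 5: cost 51, value 196
Best: 214 util.

214 util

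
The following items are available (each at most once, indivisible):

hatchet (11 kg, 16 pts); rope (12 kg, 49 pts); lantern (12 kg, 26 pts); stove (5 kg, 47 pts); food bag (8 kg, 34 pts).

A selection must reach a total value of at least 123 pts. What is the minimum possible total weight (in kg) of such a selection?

Subsets with value ≥ 123, sorted by total weight:
- rope+stove+food bag: weight 25, value 130
- hatchet+rope+stove+food bag: weight 36, value 146
- hatchet+lantern+stove+food bag: weight 36, value 123
Minimum weight: 25 kg.

25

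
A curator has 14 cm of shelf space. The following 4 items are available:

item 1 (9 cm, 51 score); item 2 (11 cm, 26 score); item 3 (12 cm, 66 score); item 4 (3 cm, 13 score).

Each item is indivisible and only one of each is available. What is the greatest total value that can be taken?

Check high-value combinations within 14 cm:
- item 3: length 12, value 66
- item 1+item 4: length 9+3=12, value 51+13=64
- item 1: length 9, value 51
- item 2+item 4: length 11+3=14, value 26+13=39
Best: 66 score.

66 score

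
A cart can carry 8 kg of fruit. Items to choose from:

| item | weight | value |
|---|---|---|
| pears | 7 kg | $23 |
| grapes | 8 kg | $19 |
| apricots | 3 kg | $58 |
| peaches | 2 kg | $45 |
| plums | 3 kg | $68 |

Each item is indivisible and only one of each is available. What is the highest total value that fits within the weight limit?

$171

Check high-value combinations within 8 kg:
- apricots+peaches+plums: weight 3+2+3=8, value 58+45+68=171
- apricots+plums: weight 3+3=6, value 58+68=126
- peaches+plums: weight 2+3=5, value 45+68=113
Best: $171.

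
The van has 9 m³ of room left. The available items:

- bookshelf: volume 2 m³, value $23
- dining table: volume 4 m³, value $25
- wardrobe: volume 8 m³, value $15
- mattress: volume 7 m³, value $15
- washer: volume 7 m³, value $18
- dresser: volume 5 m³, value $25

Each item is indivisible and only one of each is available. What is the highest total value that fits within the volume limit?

$50

This is a 0/1 knapsack; check combinations near the capacity.
- dining table+dresser: volume 4+5=9, value 25+25=50
- bookshelf+dining table: volume 2+4=6, value 23+25=48
- bookshelf+dresser: volume 2+5=7, value 23+25=48
- bookshelf+washer: volume 2+7=9, value 23+18=41
- bookshelf+mattress: volume 2+7=9, value 23+15=38
Best: $50.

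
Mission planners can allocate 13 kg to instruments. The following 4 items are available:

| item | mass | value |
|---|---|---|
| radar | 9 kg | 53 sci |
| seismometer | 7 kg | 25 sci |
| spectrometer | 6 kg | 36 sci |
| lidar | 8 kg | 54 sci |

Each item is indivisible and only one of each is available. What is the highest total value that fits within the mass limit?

Check high-value combinations within 13 kg:
- seismometer+spectrometer: mass 7+6=13, value 25+36=61
- lidar: mass 8, value 54
- radar: mass 9, value 53
- spectrometer: mass 6, value 36
- seismometer: mass 7, value 25
Best: 61 sci.

61 sci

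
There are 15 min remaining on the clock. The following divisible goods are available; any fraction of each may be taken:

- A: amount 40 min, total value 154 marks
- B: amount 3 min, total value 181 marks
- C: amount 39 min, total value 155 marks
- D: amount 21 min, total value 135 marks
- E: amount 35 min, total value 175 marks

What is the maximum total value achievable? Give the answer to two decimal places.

Take in order of value per unit:
- B (181/3 per unit): all 3 → value 181, running total 181.00
- D (135/21 per unit): 12 of 21 → value 12×135/21 = 77.1429, running total 258.14
Total 258.14.

258.14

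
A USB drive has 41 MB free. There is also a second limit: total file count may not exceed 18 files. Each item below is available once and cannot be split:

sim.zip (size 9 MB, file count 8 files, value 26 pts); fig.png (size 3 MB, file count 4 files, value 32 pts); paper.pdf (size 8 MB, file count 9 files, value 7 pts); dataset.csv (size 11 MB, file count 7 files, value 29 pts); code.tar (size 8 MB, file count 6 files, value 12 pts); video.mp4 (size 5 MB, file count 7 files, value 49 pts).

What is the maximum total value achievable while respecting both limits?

110 pts

Feasible sets respecting both limits:
- fig.png+dataset.csv+video.mp4: size 19, file count 18, value 110
- fig.png+code.tar+video.mp4: size 16, file count 17, value 93
- fig.png+video.mp4: size 8, file count 11, value 81
Best: 110 pts.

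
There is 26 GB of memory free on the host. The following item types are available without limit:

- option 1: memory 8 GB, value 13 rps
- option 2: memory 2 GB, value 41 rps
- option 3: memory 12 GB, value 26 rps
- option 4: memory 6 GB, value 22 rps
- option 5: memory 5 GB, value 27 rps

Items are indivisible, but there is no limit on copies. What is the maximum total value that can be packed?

533 rps

Best value-per-unit is option 2 at 41/2, and filling with it alone uses memory 13×2=26. No mix of the others beats 13×41 = 533.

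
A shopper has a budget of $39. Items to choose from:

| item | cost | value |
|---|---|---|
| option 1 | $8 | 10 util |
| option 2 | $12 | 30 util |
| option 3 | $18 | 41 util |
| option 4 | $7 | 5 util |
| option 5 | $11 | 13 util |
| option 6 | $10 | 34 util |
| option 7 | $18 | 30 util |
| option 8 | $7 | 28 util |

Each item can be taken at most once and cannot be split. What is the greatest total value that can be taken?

Check high-value combinations within $39:
- option 3+option 6+option 8: cost 18+10+7=35, value 41+34+28=103
- option 1+option 2+option 6+option 8: cost 8+12+10+7=37, value 10+30+34+28=102
- option 2+option 3+option 8: cost 12+18+7=37, value 30+41+28=99
- option 2+option 4+option 6+option 8: cost 12+7+10+7=36, value 30+5+34+28=97
- option 2+option 6+option 8: cost 12+10+7=29, value 30+34+28=92
Best: 103 util.

103 util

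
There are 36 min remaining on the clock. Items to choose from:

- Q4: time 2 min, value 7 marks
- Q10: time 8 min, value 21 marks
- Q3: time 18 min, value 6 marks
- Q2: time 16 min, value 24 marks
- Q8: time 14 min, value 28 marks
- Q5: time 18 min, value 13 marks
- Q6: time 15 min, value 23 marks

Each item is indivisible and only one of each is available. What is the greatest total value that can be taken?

59 marks

Check high-value combinations within 36 min:
- Q4+Q2+Q8: time 2+16+14=32, value 7+24+28=59
- Q4+Q8+Q6: time 2+14+15=31, value 7+28+23=58
- Q4+Q10+Q8: time 2+8+14=24, value 7+21+28=56
- Q4+Q2+Q6: time 2+16+15=33, value 7+24+23=54
Best: 59 marks.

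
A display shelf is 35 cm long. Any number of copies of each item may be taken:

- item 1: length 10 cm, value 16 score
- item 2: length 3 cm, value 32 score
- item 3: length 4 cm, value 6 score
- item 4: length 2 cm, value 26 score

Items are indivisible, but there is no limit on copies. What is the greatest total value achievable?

Best value-per-unit is item 4 at 26/2; filling with it alone gives 17×26 = 442.
Optimal mix: 1×item 2 + 16×item 4 → length 35, value 448.

448 score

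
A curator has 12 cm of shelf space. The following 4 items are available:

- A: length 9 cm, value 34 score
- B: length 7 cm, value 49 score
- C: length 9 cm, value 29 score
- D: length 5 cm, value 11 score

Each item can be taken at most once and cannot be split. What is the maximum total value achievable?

Check high-value combinations within 12 cm:
- B+D: length 7+5=12, value 49+11=60
- B: length 7, value 49
- A: length 9, value 34
- C: length 9, value 29
- D: length 5, value 11
Best: 60 score.

60 score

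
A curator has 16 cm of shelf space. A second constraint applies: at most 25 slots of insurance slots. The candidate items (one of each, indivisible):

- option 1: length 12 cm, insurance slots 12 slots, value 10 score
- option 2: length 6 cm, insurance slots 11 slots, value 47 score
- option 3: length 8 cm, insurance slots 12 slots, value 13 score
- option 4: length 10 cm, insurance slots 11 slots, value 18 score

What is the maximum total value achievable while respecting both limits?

Feasible sets respecting both limits:
- option 2+option 4: length 16, insurance slots 22, value 65
- option 2+option 3: length 14, insurance slots 23, value 60
- option 2: length 6, insurance slots 11, value 47
Best: 65 score.

65 score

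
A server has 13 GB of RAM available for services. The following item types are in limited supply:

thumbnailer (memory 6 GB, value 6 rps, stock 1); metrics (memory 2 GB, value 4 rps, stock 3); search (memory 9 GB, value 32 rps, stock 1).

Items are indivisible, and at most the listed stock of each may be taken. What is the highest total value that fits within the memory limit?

40 rps

Best selections within memory 13 and stock limits:
- 2×metrics + 1×search: memory 13, value 40
- 1×metrics + 1×search: memory 11, value 36
- 1×search: memory 9, value 32
- 1×thumbnailer + 3×metrics: memory 12, value 18
Best: 40 rps.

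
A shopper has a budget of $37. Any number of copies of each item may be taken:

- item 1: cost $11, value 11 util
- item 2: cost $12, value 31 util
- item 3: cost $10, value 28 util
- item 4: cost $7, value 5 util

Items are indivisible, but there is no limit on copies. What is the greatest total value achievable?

93 util

Best value-per-unit is item 3 at 28/10; filling with it alone gives 3×28 = 84.
Optimal mix: 3×item 2 → cost 36, value 93.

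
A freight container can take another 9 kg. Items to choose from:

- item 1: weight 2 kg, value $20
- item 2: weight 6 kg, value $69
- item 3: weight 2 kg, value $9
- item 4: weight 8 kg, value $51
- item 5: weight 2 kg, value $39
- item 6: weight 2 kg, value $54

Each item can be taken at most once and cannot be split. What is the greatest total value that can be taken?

This is a 0/1 knapsack; check combinations near the capacity.
- item 2+item 6: weight 6+2=8, value 69+54=123
- item 1+item 3+item 5+item 6: weight 2+2+2+2=8, value 20+9+39+54=122
- item 1+item 5+item 6: weight 2+2+2=6, value 20+39+54=113
Best: $123.

$123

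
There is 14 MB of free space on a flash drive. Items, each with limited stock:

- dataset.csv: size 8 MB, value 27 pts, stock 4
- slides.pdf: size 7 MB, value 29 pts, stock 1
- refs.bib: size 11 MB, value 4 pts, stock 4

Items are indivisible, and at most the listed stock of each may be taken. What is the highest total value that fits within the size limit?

Top feasible selections:
- 1×slides.pdf: size 7, value 29
- 1×dataset.csv: size 8, value 27
Best: 29 pts.

29 pts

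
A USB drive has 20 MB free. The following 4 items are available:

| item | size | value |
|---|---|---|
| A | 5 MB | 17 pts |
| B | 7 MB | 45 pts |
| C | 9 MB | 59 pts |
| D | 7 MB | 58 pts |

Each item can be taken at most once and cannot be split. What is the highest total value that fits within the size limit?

Check high-value combinations within 20 MB:
- A+B+D: size 5+7+7=19, value 17+45+58=120
- C+D: size 9+7=16, value 59+58=117
- B+C: size 7+9=16, value 45+59=104
- B+D: size 7+7=14, value 45+58=103
- A+C: size 5+9=14, value 17+59=76
Best: 120 pts.

120 pts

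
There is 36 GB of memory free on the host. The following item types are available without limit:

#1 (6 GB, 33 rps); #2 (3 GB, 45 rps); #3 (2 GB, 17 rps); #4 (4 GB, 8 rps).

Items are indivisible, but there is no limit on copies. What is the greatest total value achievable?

Best value-per-unit is #2 at 45/3, and filling with it alone uses memory 12×3=36. No mix of the others beats 12×45 = 540.

540 rps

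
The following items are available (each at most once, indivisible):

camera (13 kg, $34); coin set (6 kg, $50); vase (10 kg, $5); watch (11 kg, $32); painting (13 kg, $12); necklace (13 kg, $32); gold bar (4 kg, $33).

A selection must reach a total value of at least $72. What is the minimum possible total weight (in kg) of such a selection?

Subsets with value ≥ 72, sorted by total weight:
- coin set+gold bar: weight 10, value 83
- coin set+watch: weight 17, value 82
- camera+coin set: weight 19, value 84
- coin set+necklace: weight 19, value 82
Minimum weight: 10 kg.

10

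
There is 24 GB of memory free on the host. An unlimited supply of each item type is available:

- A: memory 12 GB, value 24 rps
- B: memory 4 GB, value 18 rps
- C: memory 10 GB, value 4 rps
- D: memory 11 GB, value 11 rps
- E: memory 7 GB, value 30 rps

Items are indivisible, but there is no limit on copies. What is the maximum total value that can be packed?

Best value-per-unit is B at 18/4, and filling with it alone uses memory 6×4=24. No mix of the others beats 6×18 = 108.

108 rps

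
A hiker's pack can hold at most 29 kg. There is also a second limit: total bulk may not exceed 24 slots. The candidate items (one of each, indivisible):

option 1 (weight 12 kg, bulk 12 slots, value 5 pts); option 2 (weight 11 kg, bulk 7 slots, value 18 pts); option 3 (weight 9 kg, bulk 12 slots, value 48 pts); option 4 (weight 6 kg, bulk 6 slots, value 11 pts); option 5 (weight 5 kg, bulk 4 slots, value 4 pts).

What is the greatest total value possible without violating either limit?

Feasible sets respecting both limits:
- option 2+option 3+option 5: weight 25, bulk 23, value 70
- option 2+option 3: weight 20, bulk 19, value 66
- option 3+option 4+option 5: weight 20, bulk 22, value 63
- option 3+option 4: weight 15, bulk 18, value 59
Best: 70 pts.

70 pts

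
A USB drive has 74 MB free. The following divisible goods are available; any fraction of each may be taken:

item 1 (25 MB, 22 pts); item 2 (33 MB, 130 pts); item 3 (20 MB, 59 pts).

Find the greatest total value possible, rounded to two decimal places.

Take in order of value per unit:
- item 2 (130/33 per unit): all 33 → value 130, running total 130.00
- item 3 (59/20 per unit): all 20 → value 59, running total 189.00
- item 1 (22/25 per unit): 21 of 25 → value 21×22/25 = 18.4800, running total 207.48
Total 207.48.

207.48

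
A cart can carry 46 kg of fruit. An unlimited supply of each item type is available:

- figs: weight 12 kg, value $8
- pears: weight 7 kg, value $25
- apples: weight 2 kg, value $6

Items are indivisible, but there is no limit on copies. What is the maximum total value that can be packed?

$162

Best value-per-unit is pears at 25/7; filling with it alone gives 6×25 = 150.
Optimal mix: 6×pears + 2×apples → weight 46, value 162.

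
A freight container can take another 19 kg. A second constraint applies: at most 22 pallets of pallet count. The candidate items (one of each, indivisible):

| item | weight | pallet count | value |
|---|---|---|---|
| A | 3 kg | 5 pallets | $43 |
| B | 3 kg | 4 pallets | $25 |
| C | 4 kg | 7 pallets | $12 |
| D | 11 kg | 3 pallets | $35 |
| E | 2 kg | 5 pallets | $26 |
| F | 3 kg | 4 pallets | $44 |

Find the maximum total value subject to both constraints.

Feasible sets respecting both limits:
- A+D+E+F: weight 19, pallet count 17, value 148
- A+B+E+F: weight 11, pallet count 18, value 138
- B+D+E+F: weight 19, pallet count 16, value 130
Best: $148.

$148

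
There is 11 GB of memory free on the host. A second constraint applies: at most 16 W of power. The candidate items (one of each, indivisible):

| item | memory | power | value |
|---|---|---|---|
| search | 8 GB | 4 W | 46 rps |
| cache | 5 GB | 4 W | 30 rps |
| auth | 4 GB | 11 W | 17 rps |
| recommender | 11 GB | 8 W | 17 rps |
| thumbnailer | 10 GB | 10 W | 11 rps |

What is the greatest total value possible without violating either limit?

47 rps

Feasible sets respecting both limits:
- cache+auth: memory 9, power 15, value 47
- search: memory 8, power 4, value 46
- cache: memory 5, power 4, value 30
Best: 47 rps.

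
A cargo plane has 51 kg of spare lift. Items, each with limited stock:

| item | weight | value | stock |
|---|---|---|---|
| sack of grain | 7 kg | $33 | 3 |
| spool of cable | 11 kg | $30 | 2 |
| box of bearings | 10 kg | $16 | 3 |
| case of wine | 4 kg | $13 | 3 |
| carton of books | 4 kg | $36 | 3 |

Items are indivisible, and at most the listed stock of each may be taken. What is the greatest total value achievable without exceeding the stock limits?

Best selections within weight 51 and stock limits:
- 3×sack of grain + 1×spool of cable + 1×case of wine + 3×carton of books: weight 48, value 250
- 3×sack of grain + 1×box of bearings + 2×case of wine + 3×carton of books: weight 51, value 249
- 3×sack of grain + 3×case of wine + 3×carton of books: weight 45, value 246
- 2×sack of grain + 1×spool of cable + 3×case of wine + 3×carton of books: weight 49, value 243
Best: $250.

$250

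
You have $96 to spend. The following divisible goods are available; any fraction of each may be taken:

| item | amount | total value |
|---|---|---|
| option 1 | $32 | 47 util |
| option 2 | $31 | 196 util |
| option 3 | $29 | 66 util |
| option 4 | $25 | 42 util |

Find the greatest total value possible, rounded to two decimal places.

320.16

Take in order of value per unit:
- option 2 (196/31 per unit): all 31 → value 196, running total 196.00
- option 3 (66/29 per unit): all 29 → value 66, running total 262.00
- option 4 (42/25 per unit): all 25 → value 42, running total 304.00
- option 1 (47/32 per unit): 11 of 32 → value 11×47/32 = 16.1563, running total 320.16
Total 320.16.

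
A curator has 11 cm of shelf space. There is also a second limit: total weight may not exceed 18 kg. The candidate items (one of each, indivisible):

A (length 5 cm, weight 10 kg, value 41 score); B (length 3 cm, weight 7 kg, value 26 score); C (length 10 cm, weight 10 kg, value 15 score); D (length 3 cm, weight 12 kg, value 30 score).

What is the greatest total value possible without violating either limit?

Feasible sets respecting both limits:
- A+B: length 8, weight 17, value 67
- A: length 5, weight 10, value 41
- D: length 3, weight 12, value 30
Best: 67 score.

67 score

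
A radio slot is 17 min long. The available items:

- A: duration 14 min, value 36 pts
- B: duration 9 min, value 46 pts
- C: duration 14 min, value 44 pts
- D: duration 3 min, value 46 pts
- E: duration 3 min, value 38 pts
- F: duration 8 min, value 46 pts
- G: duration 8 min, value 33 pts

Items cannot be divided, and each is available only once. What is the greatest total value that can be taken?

130 pts

Check high-value combinations within 17 min:
- D+E+F: duration 3+3+8=14, value 46+38+46=130
- B+D+E: duration 9+3+3=15, value 46+46+38=130
- D+E+G: duration 3+3+8=14, value 46+38+33=117
- D+F: duration 3+8=11, value 46+46=92
Best: 130 pts.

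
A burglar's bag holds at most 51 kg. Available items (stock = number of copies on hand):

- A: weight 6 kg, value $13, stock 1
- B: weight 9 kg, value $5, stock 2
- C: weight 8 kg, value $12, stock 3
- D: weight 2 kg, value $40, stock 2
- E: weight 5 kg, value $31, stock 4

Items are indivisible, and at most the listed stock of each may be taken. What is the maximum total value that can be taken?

Best selections within weight 51 and stock limits:
- 1×A + 2×C + 2×D + 4×E: weight 46, value 241
- 3×C + 2×D + 4×E: weight 48, value 240
- 1×A + 1×B + 1×C + 2×D + 4×E: weight 47, value 234
Best: $241.

$241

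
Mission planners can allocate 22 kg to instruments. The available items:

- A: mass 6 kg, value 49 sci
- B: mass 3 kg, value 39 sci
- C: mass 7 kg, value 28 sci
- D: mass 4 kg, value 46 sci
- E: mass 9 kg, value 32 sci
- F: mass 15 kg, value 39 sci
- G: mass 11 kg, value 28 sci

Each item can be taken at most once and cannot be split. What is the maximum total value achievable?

166 sci

Check high-value combinations within 22 kg:
- A+B+D+E: mass 6+3+4+9=22, value 49+39+46+32=166
- A+B+C+D: mass 6+3+7+4=20, value 49+39+28+46=162
- A+B+D: mass 6+3+4=13, value 49+39+46=134
- A+D+E: mass 6+4+9=19, value 49+46+32=127
Best: 166 sci.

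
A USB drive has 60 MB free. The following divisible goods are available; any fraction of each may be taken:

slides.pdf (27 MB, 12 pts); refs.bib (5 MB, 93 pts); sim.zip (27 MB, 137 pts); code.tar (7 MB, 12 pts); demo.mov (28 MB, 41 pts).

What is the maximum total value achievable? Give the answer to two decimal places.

272.75

Take in order of value per unit:
- refs.bib (93/5 per unit): all 5 → value 93, running total 93.00
- sim.zip (137/27 per unit): all 27 → value 137, running total 230.00
- code.tar (12/7 per unit): all 7 → value 12, running total 242.00
- demo.mov (41/28 per unit): 21 of 28 → value 21×41/28 = 30.7500, running total 272.75
Total 272.75.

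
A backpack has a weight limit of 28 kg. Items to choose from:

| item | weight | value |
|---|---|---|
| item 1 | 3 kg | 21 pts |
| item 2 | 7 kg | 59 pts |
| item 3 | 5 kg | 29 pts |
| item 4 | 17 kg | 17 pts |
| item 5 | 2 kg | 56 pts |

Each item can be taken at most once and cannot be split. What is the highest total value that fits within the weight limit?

Check high-value combinations within 28 kg:
- item 1+item 2+item 3+item 5: weight 3+7+5+2=17, value 21+59+29+56=165
- item 2+item 3+item 5: weight 7+5+2=14, value 59+29+56=144
- item 1+item 2+item 5: weight 3+7+2=12, value 21+59+56=136
- item 2+item 4+item 5: weight 7+17+2=26, value 59+17+56=132
- item 1+item 3+item 4+item 5: weight 3+5+17+2=27, value 21+29+17+56=123
Best: 165 pts.

165 pts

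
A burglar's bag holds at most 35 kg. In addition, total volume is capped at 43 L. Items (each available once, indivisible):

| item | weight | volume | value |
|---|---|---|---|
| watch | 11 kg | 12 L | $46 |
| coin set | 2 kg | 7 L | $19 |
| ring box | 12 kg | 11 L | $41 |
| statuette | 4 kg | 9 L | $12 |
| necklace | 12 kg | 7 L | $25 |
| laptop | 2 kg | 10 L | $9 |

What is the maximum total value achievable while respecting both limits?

Feasible sets respecting both limits:
- watch+coin set+ring box+statuette: weight 29, volume 39, value 118
- watch+coin set+ring box+laptop: weight 27, volume 40, value 115
- watch+ring box+necklace: weight 35, volume 30, value 112
- watch+ring box+statuette+laptop: weight 29, volume 42, value 108
Best: $118.

$118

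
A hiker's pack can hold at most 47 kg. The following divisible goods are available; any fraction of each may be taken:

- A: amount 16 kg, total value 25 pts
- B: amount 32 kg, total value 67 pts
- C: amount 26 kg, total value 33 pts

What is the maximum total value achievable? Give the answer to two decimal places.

Take in order of value per unit:
- B (67/32 per unit): all 32 → value 67, running total 67.00
- A (25/16 per unit): 15 of 16 → value 15×25/16 = 23.4375, running total 90.44
Total 90.44.

90.44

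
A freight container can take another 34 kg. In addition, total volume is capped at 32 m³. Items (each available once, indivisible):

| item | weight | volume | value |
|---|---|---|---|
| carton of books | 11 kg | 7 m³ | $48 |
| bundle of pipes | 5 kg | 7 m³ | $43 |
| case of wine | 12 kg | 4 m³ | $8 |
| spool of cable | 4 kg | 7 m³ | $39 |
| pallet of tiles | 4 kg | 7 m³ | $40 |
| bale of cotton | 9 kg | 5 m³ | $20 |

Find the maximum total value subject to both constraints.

Feasible sets respecting both limits:
- carton of books+bundle of pipes+spool of cable+pallet of tiles: weight 24, volume 28, value 170
- carton of books+bundle of pipes+pallet of tiles+bale of cotton: weight 29, volume 26, value 151
- carton of books+bundle of pipes+spool of cable+bale of cotton: weight 29, volume 26, value 150
- bundle of pipes+case of wine+spool of cable+pallet of tiles+bale of cotton: weight 34, volume 30, value 150
Best: $170.

$170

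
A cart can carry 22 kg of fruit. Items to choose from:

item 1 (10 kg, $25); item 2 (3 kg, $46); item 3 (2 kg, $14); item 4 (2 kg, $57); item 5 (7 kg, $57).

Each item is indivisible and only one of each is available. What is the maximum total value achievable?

Check high-value combinations within 22 kg:
- item 1+item 2+item 4+item 5: weight 10+3+2+7=22, value 25+46+57+57=185
- item 2+item 3+item 4+item 5: weight 3+2+2+7=14, value 46+14+57+57=174
- item 2+item 4+item 5: weight 3+2+7=12, value 46+57+57=160
- item 1+item 3+item 4+item 5: weight 10+2+2+7=21, value 25+14+57+57=153
- item 1+item 2+item 3+item 4: weight 10+3+2+2=17, value 25+46+14+57=142
Best: $185.

$185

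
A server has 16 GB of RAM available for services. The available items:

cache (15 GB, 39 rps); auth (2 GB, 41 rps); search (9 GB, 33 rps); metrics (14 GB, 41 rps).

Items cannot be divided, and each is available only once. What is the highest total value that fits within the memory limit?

This is a 0/1 knapsack; check combinations near the capacity.
- auth+metrics: memory 2+14=16, value 41+41=82
- auth+search: memory 2+9=11, value 41+33=74
- auth: memory 2, value 41
Best: 82 rps.

82 rps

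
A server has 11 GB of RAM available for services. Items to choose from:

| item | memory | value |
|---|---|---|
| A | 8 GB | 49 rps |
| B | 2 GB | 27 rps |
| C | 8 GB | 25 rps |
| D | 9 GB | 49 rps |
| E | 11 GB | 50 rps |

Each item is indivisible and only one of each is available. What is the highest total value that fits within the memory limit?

This is a 0/1 knapsack; check combinations near the capacity.
- A+B: memory 8+2=10, value 49+27=76
- B+D: memory 2+9=11, value 27+49=76
- B+C: memory 2+8=10, value 27+25=52
- E: memory 11, value 50
- A: memory 8, value 49
Best: 76 rps.

76 rps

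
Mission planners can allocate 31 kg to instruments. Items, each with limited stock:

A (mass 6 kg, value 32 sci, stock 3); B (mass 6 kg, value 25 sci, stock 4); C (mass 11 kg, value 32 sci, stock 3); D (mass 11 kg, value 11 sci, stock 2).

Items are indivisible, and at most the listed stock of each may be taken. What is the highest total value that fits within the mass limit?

Top feasible selections:
- 3×A + 2×B: mass 30, value 146
- 2×A + 3×B: mass 30, value 139
Best: 146 sci.

146 sci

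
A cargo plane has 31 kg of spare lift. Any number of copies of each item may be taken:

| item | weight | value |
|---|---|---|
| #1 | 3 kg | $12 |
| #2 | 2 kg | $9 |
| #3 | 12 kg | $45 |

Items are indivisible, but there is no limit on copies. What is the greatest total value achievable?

$138

Best value-per-unit is #2 at 9/2; filling with it alone gives 15×9 = 135.
Optimal mix: 1×#1 + 14×#2 → weight 31, value 138.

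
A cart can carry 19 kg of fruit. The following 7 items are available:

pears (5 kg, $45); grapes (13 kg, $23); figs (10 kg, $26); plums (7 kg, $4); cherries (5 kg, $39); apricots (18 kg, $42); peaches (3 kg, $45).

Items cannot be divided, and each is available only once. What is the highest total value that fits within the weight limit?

$129

Check high-value combinations within 19 kg:
- pears+cherries+peaches: weight 5+5+3=13, value 45+39+45=129
- pears+figs+peaches: weight 5+10+3=18, value 45+26+45=116
- figs+cherries+peaches: weight 10+5+3=18, value 26+39+45=110
- pears+plums+peaches: weight 5+7+3=15, value 45+4+45=94
- pears+peaches: weight 5+3=8, value 45+45=90
Best: $129.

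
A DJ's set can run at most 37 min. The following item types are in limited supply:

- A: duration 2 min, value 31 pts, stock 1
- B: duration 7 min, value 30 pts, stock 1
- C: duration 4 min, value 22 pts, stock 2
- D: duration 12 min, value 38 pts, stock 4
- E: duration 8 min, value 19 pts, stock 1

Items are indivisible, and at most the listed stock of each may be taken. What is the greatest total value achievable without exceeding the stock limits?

162 pts

Top feasible selections:
- 1×A + 1×B + 2×C + 1×D + 1×E: duration 37, value 162
- 1×A + 1×B + 1×C + 2×D: duration 37, value 159
Best: 162 pts.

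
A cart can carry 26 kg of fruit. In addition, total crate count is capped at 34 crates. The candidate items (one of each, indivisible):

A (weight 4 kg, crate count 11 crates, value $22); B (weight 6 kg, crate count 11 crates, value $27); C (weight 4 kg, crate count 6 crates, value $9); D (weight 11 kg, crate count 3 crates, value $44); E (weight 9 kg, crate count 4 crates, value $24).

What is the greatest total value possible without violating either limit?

Feasible sets respecting both limits:
- A+B+C+D: weight 25, crate count 31, value 102
- B+D+E: weight 26, crate count 18, value 95
- A+B+D: weight 21, crate count 25, value 93
Best: $102.

$102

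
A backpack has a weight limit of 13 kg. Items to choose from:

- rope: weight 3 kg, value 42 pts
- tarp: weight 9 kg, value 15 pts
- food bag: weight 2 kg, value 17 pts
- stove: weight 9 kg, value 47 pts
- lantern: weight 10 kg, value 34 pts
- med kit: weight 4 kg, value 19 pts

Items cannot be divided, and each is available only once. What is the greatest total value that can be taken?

Check high-value combinations within 13 kg:
- rope+stove: weight 3+9=12, value 42+47=89
- rope+food bag+med kit: weight 3+2+4=9, value 42+17+19=78
- rope+lantern: weight 3+10=13, value 42+34=76
- stove+med kit: weight 9+4=13, value 47+19=66
- food bag+stove: weight 2+9=11, value 17+47=64
Best: 89 pts.

89 pts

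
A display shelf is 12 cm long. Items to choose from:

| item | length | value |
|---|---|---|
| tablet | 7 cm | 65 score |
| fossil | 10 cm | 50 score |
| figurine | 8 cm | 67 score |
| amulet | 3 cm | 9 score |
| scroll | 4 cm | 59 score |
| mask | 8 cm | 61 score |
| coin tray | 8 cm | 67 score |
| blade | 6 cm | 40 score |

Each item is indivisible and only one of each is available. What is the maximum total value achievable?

126 score

Check high-value combinations within 12 cm:
- figurine+scroll: length 8+4=12, value 67+59=126
- scroll+coin tray: length 4+8=12, value 59+67=126
- tablet+scroll: length 7+4=11, value 65+59=124
Best: 126 score.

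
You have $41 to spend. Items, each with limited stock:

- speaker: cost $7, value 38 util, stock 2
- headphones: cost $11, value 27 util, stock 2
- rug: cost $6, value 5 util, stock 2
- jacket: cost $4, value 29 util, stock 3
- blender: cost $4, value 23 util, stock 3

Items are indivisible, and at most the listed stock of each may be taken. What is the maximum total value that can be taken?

232 util

Top feasible selections:
- 2×speaker + 3×jacket + 3×blender: cost 38, value 232
- 2×speaker + 1×rug + 3×jacket + 2×blender: cost 40, value 214
- 2×speaker + 1×headphones + 3×jacket + 1×blender: cost 41, value 213
Best: 232 util.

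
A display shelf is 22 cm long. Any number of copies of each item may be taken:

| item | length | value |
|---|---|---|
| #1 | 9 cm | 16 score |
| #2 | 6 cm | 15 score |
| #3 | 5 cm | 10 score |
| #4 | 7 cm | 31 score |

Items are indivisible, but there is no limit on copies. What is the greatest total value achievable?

93 score

Best value-per-unit is #4 at 31/7, and filling with it alone uses length 3×7=21. No mix of the others beats 3×31 = 93.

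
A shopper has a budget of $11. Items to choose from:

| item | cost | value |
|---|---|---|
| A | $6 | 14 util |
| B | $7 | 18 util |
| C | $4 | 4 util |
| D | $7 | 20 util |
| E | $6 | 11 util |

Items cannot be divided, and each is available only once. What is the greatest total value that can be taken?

Check high-value combinations within $11:
- C+D: cost 4+7=11, value 4+20=24
- B+C: cost 7+4=11, value 18+4=22
- D: cost 7, value 20
Best: 24 util.

24 util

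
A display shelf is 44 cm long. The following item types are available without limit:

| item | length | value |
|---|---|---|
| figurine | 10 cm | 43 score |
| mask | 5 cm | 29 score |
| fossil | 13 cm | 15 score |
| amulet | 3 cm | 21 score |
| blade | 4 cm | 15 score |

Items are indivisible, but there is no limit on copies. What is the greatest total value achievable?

Best value-per-unit is amulet at 21/3; filling with it alone gives 14×21 = 294.
Optimal mix: 1×mask + 13×amulet → length 44, value 302.

302 score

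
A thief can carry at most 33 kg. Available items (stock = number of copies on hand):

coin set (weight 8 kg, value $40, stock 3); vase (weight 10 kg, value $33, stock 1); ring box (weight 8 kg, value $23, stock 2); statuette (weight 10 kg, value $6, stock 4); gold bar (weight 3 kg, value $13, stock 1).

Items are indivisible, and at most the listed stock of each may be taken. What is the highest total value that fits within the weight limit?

Best selections within weight 33 and stock limits:
- 3×coin set + 1×ring box: weight 32, value 143
- 3×coin set + 1×gold bar: weight 27, value 133
- 2×coin set + 1×vase + 1×gold bar: weight 29, value 126
- 2×coin set + 2×ring box: weight 32, value 126
Best: $143.

$143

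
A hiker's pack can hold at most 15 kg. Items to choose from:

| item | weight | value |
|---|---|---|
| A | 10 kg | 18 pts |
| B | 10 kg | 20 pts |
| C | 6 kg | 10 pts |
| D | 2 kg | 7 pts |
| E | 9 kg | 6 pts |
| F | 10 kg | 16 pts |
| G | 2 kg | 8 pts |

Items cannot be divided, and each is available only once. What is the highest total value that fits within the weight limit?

Check high-value combinations within 15 kg:
- B+D+G: weight 10+2+2=14, value 20+7+8=35
- A+D+G: weight 10+2+2=14, value 18+7+8=33
- D+F+G: weight 2+10+2=14, value 7+16+8=31
- B+G: weight 10+2=12, value 20+8=28
- B+D: weight 10+2=12, value 20+7=27
Best: 35 pts.

35 pts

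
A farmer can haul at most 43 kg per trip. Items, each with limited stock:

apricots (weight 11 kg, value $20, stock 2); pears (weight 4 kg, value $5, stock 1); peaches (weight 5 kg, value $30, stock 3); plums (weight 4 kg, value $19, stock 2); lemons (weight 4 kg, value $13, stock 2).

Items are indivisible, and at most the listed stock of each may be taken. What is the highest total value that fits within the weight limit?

$174

Top feasible selections:
- 1×apricots + 3×peaches + 2×plums + 2×lemons: weight 42, value 174
- 1×apricots + 1×pears + 3×peaches + 2×plums + 1×lemons: weight 42, value 166
Best: $174.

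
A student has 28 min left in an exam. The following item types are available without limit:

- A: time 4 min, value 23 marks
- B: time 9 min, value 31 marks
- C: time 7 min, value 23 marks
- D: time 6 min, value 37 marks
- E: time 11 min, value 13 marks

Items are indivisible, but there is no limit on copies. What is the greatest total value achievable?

171 marks

Best value-per-unit is D at 37/6; filling with it alone gives 4×37 = 148.
Optimal mix: 1×A + 4×D → time 28, value 171.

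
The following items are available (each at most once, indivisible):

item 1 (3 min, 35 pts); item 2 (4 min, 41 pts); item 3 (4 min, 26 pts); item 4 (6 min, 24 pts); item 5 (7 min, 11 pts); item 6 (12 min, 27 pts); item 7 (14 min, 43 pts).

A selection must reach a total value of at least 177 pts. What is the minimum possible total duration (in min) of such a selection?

Subsets with value ≥ 177, sorted by total duration:
- item 1+item 2+item 3+item 4+item 5+item 7: duration 38, value 180
- item 1+item 2+item 3+item 4+item 6+item 7: duration 43, value 196
Minimum duration: 38 min.

38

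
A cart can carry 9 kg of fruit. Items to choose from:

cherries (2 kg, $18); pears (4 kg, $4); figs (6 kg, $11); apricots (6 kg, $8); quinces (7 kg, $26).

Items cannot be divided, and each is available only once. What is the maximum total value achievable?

$44

Check high-value combinations within 9 kg:
- cherries+quinces: weight 2+7=9, value 18+26=44
- cherries+figs: weight 2+6=8, value 18+11=29
- quinces: weight 7, value 26
Best: $44.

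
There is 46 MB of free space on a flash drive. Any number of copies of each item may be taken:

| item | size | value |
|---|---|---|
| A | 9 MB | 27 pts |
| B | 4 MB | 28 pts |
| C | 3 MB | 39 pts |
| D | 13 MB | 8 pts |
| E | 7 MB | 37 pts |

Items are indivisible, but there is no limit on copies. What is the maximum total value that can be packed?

585 pts

Best value-per-unit is C at 39/3, and filling with it alone uses size 15×3=45. No mix of the others beats 15×39 = 585.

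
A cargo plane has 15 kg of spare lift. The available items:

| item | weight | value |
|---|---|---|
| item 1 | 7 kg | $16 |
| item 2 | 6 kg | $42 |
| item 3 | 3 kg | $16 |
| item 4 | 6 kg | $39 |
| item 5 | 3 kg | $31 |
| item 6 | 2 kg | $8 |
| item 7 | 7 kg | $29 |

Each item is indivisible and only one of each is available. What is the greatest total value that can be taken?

$112

Check high-value combinations within 15 kg:
- item 2+item 4+item 5: weight 6+6+3=15, value 42+39+31=112
- item 2+item 3+item 5+item 6: weight 6+3+3+2=14, value 42+16+31+8=97
- item 2+item 3+item 4: weight 6+3+6=15, value 42+16+39=97
- item 3+item 4+item 5+item 6: weight 3+6+3+2=14, value 16+39+31+8=94
Best: $112.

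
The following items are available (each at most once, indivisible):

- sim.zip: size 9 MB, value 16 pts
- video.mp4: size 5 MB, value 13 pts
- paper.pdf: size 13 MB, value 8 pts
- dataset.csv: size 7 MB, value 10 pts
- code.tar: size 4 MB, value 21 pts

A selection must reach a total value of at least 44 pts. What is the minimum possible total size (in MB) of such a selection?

16

Subsets with value ≥ 44, sorted by total size:
- video.mp4+dataset.csv+code.tar: size 16, value 44
- sim.zip+video.mp4+code.tar: size 18, value 50
- sim.zip+dataset.csv+code.tar: size 20, value 47
- sim.zip+video.mp4+dataset.csv+code.tar: size 25, value 60
Minimum size: 16 MB.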